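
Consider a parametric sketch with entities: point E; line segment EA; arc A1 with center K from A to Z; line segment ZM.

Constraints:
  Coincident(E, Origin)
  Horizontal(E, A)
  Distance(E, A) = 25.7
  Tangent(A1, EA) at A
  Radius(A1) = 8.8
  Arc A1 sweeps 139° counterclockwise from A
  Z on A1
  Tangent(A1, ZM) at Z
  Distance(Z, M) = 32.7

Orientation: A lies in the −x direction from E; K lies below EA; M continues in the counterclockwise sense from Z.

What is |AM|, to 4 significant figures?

41.46

E is at the origin; EA is horizontal with |EA| = 25.7 and A on the −x side, so A = (-25.70, 0.000). The tangent condition forces KA to be normal to EA, so K = A + (0, -8.8) = (-25.70, -8.800). On A1, A sits at bearing 90° from K; a 139° counterclockwise sweep puts Z at bearing 229°, so Z = K + 8.8·(cos 229°, sin 229°) = (-31.47, -15.44). Tangency of A1 to ZM means the radius KZ is perpendicular to ZM, so ZM runs along (−sin 229°, cos 229°); with |ZM| = 32.7, M = (-6.794, -36.89). Then |AM| = |M − A| = 41.46.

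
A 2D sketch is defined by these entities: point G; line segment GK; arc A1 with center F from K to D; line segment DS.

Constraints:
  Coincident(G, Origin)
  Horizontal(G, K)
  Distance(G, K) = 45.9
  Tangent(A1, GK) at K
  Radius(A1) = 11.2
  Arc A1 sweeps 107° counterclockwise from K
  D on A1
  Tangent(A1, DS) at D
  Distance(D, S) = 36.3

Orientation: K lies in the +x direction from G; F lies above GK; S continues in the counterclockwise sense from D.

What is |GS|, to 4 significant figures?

67.34

On A1, K sits at bearing -90° from F; a 107° counterclockwise sweep puts D at bearing 17°, so D = F + 11.2·(cos 17°, sin 17°) = (56.61, 14.47). A1 meets DS tangentially, so FD is at right angles to DS, so DS runs along (−sin 17°, cos 17°); with |DS| = 36.3, S = (46.00, 49.19). Then |GS| = |S − G| = 67.34.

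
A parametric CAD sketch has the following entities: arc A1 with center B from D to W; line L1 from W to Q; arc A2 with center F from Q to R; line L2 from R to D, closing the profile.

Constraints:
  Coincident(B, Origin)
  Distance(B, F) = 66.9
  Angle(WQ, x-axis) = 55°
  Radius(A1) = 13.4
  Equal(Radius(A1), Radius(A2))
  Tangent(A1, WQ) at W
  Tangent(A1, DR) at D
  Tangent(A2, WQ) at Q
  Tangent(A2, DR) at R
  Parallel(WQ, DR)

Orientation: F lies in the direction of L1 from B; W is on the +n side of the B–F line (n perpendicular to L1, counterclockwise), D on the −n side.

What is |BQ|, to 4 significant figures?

68.23

Tangency of A1 to both parallel lines with radius 13.4 puts W and D at B ± 13.4·n: W = (-10.98, 7.686), D = (10.98, -7.686). Equal radii place Q and R the same way about F: Q = F + 13.4·n = (27.40, 62.49), R = F − 13.4·n = (49.35, 47.12). Then |BQ| = |Q − B| = 68.23.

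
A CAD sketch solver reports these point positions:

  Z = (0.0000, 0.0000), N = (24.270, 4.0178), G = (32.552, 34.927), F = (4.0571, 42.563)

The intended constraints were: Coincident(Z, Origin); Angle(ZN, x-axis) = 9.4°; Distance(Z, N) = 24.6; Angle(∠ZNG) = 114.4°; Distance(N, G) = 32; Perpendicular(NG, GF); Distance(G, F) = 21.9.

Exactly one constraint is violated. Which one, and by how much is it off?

Distance(G, F) = 21.9 — off by 7.60.

Z = (0.00, 0.00) ✓; ZN at 9.400° ✓; |ZN| = 24.60 ✓; ∠ZNG = 114.4° ✓; |NG| = 32.00 ✓; ∠(NG, GF) = 90.00° ✓; |GF| = 29.50 ✗.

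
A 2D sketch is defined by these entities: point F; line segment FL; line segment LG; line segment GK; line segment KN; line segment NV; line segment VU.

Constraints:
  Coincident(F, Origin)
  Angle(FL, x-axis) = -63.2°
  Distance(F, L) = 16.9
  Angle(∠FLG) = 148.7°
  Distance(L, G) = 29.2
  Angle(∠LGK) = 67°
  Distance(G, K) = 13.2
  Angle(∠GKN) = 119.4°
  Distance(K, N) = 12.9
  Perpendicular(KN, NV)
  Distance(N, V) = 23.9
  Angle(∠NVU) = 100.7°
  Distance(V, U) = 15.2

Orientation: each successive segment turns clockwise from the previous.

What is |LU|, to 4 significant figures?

27.33

F is at the origin; FL runs at -63.2° with length 16.9, so L = (7.620, -15.08). ∠FLG = 148.7° gives LG at -94.50° from the x-axis; with |LG| = 29.2, G = (5.329, -44.19). ∠LGK = 67.0° gives GK at 152.5° from the x-axis; with |GK| = 13.2, K = (-6.380, -38.10). ∠GKN = 119.4° gives KN at 91.90° from the x-axis; with |KN| = 12.9, N = (-6.807, -25.21). KN ⟂ NV, so NV runs at 1.900°; with |NV| = 23.9, V = (17.08, -24.41). ∠NVU = 100.7° gives VU at -77.40° from the x-axis; with |VU| = 15.2, U = (20.40, -39.25). Then |LU| = |U − L| = 27.33.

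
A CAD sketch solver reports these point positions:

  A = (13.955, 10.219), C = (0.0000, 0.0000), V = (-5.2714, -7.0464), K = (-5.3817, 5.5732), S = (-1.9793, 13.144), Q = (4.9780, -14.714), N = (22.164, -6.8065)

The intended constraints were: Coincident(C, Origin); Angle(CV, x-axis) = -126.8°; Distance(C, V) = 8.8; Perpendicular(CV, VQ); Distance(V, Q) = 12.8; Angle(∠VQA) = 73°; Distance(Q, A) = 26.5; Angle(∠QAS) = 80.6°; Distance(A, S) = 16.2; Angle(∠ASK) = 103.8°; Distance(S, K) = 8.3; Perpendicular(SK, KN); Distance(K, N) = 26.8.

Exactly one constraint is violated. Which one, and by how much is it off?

Distance(K, N) = 26.8 — off by 3.40.

C = (0.00, 0.00) ✓; CV at -126.8° ✓; |CV| = 8.800 ✓; ∠(CV, VQ) = 90.00° ✓; |VQ| = 12.80 ✓; ∠VQA = 73.00° ✓; |QA| = 26.50 ✓; ∠QAS = 80.60° ✓; |AS| = 16.20 ✓; ∠ASK = 103.8° ✓; |SK| = 8.300 ✓; ∠(SK, KN) = 90.00° ✓; |KN| = 30.20 ✗.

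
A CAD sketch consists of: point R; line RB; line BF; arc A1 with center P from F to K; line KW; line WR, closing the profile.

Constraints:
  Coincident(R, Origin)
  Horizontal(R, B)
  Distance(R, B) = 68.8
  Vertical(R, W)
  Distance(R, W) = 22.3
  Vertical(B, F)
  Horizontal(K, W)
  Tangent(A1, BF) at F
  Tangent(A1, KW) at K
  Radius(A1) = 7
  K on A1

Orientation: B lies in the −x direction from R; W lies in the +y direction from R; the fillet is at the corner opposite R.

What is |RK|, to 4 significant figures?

65.70

R is at the origin; R and B share the same y with |RB| = 68.8 and B on the −x side, so B = (-68.80, 0.000). R and W share the same x with |RW| = 22.3 and W on the +y side, so W = (0.000, 22.30). The virtual corner opposite R is at (-68.80, 22.30). Since A1 is tangent to BF there, PF ⟂ BF and tangency of A1 to KW means the radius PK is perpendicular to KW, with radius 7.0, so the center P sits 7.0 in from both sides at P = (-61.80, 15.30). That places the tangent points at F = (-68.80, 15.30) on BF and K = (-61.80, 22.30) on KW. Then |RK| = |K − R| = 65.70.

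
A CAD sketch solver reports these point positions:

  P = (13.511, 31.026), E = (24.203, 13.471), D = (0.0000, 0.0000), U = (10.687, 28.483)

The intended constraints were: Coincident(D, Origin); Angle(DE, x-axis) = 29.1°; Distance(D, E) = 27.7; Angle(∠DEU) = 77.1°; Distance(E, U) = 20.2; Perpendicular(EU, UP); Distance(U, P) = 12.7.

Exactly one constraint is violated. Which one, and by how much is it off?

Distance(U, P) = 12.7 — off by 8.90.

D = (0.00, 0.00) ✓; DE at 29.10° ✓; |DE| = 27.70 ✓; ∠DEU = 77.10° ✓; |EU| = 20.20 ✓; ∠(EU, UP) = 90.00° ✓; |UP| = 3.800 ✗.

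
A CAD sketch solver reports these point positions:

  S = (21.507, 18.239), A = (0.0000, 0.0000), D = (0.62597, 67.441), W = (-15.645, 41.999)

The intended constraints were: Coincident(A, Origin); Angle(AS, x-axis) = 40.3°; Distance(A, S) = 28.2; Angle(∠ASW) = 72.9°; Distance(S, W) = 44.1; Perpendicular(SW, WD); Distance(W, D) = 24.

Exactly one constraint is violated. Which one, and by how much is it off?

Distance(W, D) = 24 — off by 6.20.

A = (0.00, 0.00) ✓; AS at 40.30° ✓; |AS| = 28.20 ✓; ∠ASW = 72.90° ✓; |SW| = 44.10 ✓; ∠(SW, WD) = 90.00° ✓; |WD| = 30.20 ✗.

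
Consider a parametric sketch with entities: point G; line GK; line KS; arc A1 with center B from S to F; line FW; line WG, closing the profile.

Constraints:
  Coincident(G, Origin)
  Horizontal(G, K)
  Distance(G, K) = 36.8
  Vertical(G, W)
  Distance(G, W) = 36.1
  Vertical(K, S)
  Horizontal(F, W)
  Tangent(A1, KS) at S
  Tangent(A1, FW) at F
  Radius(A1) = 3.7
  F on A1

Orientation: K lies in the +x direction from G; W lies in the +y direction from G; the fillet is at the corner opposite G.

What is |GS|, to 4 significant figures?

49.03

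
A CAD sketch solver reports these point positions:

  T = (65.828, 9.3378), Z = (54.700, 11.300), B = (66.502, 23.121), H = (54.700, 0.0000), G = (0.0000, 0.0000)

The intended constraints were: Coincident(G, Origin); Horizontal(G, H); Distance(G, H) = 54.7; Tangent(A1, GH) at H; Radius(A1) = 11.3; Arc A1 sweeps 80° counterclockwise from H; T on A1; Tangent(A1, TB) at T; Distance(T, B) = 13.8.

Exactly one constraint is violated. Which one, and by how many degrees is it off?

Tangent(A1, TB) at T — off by 7.20°.

G = (0.00, 0.00) ✓; G.y = 0.00, H.y = 0.00 ✓; |GH| = 54.70 ✓; ∠(ZH, HG) = 90.00° ✓; |ZH| = 11.30 ✓; bearing(Z→T) − bearing(Z→H) = 80.00° ✓; |ZT| = 11.30 ✓; ∠(ZT, TB) = 82.80° ✗; |TB| = 13.80 ✓.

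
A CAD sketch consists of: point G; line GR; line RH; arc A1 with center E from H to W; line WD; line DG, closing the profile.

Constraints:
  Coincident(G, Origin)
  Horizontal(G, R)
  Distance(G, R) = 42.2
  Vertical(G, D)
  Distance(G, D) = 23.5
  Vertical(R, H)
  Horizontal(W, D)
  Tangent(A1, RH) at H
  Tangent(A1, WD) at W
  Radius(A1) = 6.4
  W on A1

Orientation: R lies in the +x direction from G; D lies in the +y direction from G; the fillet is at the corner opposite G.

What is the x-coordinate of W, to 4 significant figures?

35.80

G is at the origin; GR is horizontal with |GR| = 42.2 and R on the +x side, so R = (42.20, 0.000). G and D share the same x with |GD| = 23.5 and D on the +y side, so D = (0.000, 23.50). The virtual corner opposite G is at (42.20, 23.50). Tangency of A1 to RH means the radius EH is perpendicular to RH and tangency of A1 to WD means the radius EW is perpendicular to WD, with radius 6.4, so the center E sits 6.4 in from both sides at E = (35.80, 17.10). That places the tangent points at H = (42.20, 17.10) on RH and W = (35.80, 23.50) on WD. So W.x = 35.80.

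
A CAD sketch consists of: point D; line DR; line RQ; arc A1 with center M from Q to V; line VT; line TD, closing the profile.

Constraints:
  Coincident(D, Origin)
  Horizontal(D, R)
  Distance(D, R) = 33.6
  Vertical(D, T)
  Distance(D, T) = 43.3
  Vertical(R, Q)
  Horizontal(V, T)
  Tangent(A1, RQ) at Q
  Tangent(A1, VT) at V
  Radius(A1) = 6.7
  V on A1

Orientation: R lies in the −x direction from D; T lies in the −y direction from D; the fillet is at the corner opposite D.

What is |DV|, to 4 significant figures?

50.98

D is at the origin; D and R share the same y with |DR| = 33.6 and R on the −x side, so R = (-33.60, 0.000). D and T share the same x with |DT| = 43.3 and T on the −y side, so T = (0.000, -43.30). The virtual corner opposite D is at (-33.60, -43.30). Tangency of A1 to RQ means the radius MQ is perpendicular to RQ and since A1 is tangent to VT there, MV ⟂ VT, with radius 6.7, so the center M sits 6.7 in from both sides at M = (-26.90, -36.60). That places the tangent points at Q = (-33.60, -36.60) on RQ and V = (-26.90, -43.30) on VT. Then |DV| = |V − D| = 50.98.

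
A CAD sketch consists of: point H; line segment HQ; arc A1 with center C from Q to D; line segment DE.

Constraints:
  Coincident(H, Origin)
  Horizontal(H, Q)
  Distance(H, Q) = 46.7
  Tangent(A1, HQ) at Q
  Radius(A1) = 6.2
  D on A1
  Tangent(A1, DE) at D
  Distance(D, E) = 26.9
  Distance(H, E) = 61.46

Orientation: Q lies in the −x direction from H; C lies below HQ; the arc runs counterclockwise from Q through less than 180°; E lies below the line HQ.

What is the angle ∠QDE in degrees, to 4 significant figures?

133.6°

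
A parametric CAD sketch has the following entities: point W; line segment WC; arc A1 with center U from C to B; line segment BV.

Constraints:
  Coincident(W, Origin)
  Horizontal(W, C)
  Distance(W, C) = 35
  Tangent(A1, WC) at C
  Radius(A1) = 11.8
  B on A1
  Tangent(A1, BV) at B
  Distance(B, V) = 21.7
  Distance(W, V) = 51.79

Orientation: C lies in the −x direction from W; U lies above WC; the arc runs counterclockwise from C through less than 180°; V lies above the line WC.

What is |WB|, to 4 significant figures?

30.97

W is at the origin; W and C share the same y with |WC| = 35.0 and C on the −x side, so C = (-35.00, 0.000). Tangency of A1 to WC means the radius UC is perpendicular to WC, so U = C + (0, 11.8) = (-35.00, 11.80). Since UB ⟂ BV (tangency), |UV| = √(11.8² + 21.7²) = 24.70 regardless of where B sits on A1. So V lies on both circle(W, 51.79) and circle(U, 24.70); the above-WC intersection is V = (-36.81, 36.43). B is the foot of the tangent from V: B = (-25.07, 18.18).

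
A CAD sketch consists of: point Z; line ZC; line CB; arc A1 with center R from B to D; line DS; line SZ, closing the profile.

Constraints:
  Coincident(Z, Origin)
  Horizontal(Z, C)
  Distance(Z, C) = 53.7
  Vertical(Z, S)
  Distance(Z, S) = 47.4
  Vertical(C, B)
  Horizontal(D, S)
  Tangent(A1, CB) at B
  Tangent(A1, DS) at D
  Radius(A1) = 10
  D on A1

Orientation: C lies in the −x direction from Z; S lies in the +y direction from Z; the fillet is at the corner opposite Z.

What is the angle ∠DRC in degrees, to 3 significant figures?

165°

The virtual corner opposite Z is at (-53.7, 47.4). Since A1 is tangent to CB there, RB ⟂ CB and since A1 is tangent to DS there, RD ⟂ DS, with radius 10.0, so the center R sits 10.0 in from both sides at R = (-43.7, 37.4). That places the tangent points at B = (-53.7, 37.4) on CB and D = (-43.7, 47.4) on DS. Then cos ∠DRC = RD·RC / (|RD||RC|), giving 165°.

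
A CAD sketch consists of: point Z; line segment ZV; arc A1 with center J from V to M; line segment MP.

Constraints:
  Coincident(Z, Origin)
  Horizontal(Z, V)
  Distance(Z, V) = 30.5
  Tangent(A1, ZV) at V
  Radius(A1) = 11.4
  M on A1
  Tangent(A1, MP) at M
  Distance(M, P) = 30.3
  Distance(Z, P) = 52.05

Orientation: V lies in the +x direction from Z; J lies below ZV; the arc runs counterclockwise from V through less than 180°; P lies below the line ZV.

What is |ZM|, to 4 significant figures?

24.47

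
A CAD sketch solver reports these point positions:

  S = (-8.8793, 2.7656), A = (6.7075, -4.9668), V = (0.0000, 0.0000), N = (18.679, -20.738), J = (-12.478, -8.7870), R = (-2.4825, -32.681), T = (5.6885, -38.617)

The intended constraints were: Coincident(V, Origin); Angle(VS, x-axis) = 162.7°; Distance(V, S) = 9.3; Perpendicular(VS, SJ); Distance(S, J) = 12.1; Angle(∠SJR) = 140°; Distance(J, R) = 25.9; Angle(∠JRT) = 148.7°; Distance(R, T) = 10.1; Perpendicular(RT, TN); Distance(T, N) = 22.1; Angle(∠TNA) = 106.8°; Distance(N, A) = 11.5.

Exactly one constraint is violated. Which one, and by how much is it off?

Distance(N, A) = 11.5 — off by 8.30.

V = (0.00, 0.00) ✓; VS at 162.7° ✓; |VS| = 9.300 ✓; ∠(VS, SJ) = 90.00° ✓; |SJ| = 12.10 ✓; ∠SJR = 140.0° ✓; |JR| = 25.90 ✓; ∠JRT = 148.7° ✓; |RT| = 10.10 ✓; ∠(RT, TN) = 90.00° ✓; |TN| = 22.10 ✓; ∠TNA = 106.8° ✓; |NA| = 19.80 ✗.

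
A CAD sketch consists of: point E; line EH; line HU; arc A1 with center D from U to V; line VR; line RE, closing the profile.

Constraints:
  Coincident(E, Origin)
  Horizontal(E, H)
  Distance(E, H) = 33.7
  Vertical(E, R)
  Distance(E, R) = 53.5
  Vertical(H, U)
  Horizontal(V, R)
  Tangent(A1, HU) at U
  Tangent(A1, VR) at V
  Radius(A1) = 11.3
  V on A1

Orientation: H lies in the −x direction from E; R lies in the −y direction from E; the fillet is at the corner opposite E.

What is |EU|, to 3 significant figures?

54.0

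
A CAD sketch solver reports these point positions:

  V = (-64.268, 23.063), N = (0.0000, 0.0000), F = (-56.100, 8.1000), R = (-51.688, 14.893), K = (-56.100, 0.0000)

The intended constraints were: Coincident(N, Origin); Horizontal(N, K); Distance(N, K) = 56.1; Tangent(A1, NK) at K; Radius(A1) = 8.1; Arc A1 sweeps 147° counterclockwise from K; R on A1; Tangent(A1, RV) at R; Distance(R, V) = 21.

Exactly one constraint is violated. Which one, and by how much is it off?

Distance(R, V) = 21 — off by 6.00.

N = (0.00, 0.00) ✓; N.y = 0.00, K.y = 0.00 ✓; |NK| = 56.10 ✓; ∠(FK, KN) = 90.00° ✓; |FK| = 8.100 ✓; bearing(F→R) − bearing(F→K) = 147.0° ✓; |FR| = 8.100 ✓; ∠(FR, RV) = 90.00° ✓; |RV| = 15.00 ✗.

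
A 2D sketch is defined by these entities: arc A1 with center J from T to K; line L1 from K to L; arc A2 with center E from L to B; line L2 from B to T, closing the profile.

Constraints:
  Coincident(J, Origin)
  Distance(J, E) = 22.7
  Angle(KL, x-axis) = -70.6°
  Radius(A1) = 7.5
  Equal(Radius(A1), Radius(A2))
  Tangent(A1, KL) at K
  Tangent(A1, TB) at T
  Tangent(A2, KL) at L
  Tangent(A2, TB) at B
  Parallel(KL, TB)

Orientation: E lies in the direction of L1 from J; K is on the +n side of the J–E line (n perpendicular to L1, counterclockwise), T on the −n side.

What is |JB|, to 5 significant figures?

23.907

The slot axis is L1's direction at -70.6°, so u = (cos -70.6°, sin -70.6°) = (0.33216, -0.94322) and n = (−sin -70.6°, cos -70.6°) = (0.94322, 0.33216). J is at the origin and E lies 22.7 along u from J, so E = 22.7·u = (7.5401, -21.411). Tangency of A1 to both parallel lines with radius 7.5 puts K and T at J ± 7.5·n: K = (7.0742, 2.4912), T = (-7.0742, -2.4912). Equal radii place L and B the same way about E: L = E + 7.5·n = (14.614, -18.920), B = E − 7.5·n = (0.46589, -23.902). Then |JB| = |B − J| = 23.907.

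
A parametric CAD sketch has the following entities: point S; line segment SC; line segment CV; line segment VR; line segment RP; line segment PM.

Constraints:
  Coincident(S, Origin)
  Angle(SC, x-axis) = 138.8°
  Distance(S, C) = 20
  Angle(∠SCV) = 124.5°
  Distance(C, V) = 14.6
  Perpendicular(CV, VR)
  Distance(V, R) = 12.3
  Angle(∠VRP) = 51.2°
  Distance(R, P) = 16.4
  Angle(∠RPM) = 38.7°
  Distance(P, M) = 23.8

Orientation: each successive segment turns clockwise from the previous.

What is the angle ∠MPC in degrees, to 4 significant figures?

132.0°

∠VRP = 51.2° gives RP at -135.5° from the x-axis; with |RP| = 16.4, P = (-12.83, 14.74). ∠RPM = 38.7° gives PM at 83.20° from the x-axis; with |PM| = 23.8, M = (-10.01, 38.38). Then cos ∠MPC = PM·PC / (|PM||PC|), giving 132.0°.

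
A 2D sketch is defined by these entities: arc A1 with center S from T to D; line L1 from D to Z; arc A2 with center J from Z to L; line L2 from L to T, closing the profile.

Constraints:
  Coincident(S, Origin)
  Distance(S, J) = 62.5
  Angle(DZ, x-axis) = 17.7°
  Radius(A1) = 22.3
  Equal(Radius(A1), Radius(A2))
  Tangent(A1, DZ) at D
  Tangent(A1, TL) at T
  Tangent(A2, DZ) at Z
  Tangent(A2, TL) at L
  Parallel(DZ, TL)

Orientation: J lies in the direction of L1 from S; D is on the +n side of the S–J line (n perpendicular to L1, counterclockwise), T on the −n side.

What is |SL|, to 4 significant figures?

66.36

The slot axis is L1's direction at 17.7°, so u = (cos 17.7°, sin 17.7°) = (0.9527, 0.3040) and n = (−sin 17.7°, cos 17.7°) = (-0.3040, 0.9527). S is at the origin and J lies 62.5 along u from S, so J = 62.5·u = (59.54, 19.00). Tangency of A1 to both parallel lines with radius 22.3 puts D and T at S ± 22.3·n: D = (-6.780, 21.24), T = (6.780, -21.24). Equal radii place Z and L the same way about J: Z = J + 22.3·n = (52.76, 40.25), L = J − 22.3·n = (66.32, -2.242). Then |SL| = |L − S| = 66.36.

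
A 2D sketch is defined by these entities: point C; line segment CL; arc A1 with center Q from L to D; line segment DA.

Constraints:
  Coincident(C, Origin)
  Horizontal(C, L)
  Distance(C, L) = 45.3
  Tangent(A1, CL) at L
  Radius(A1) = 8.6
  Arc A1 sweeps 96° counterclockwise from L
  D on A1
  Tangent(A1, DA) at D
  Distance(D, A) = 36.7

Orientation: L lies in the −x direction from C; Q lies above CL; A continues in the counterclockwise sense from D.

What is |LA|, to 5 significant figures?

46.239

C is at the origin; CL is horizontal with |CL| = 45.3 and L on the −x side, so L = (-45.300, 0.0000). Tangency of A1 to CL means the radius QL is perpendicular to CL, so Q = L + (0, 8.6) = (-45.300, 8.6000). On A1, L sits at bearing -90° from Q; a 96° counterclockwise sweep puts D at bearing 6°, so D = Q + 8.6·(cos 6°, sin 6°) = (-36.747, 9.4989). A1 meets DA tangentially, so QD is at right angles to DA, so DA runs along (−sin 6°, cos 6°); with |DA| = 36.7, A = (-40.583, 45.998). Then |LA| = |A − L| = 46.239.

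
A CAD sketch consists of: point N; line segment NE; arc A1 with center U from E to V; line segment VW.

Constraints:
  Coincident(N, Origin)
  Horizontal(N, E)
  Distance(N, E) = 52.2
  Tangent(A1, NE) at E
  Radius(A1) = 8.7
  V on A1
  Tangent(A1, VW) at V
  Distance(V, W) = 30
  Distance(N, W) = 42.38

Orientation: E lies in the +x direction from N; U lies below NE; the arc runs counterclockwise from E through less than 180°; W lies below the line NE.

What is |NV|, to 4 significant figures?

44.88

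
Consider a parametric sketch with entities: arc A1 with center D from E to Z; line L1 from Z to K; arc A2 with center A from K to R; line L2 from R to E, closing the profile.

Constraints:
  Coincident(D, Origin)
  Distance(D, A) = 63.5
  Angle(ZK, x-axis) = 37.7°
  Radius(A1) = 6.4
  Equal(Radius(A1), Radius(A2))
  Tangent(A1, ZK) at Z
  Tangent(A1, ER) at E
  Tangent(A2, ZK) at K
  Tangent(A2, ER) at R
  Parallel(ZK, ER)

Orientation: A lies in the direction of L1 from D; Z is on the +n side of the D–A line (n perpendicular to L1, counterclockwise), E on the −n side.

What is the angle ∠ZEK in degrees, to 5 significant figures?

78.603°

The slot axis is L1's direction at 37.7°, so u = (cos 37.7°, sin 37.7°) = (0.79122, 0.61153) and n = (−sin 37.7°, cos 37.7°) = (-0.61153, 0.79122). D is at the origin and A lies 63.5 along u from D, so A = 63.5·u = (50.243, 38.832). Tangency of A1 to both parallel lines with radius 6.4 puts Z and E at D ± 6.4·n: Z = (-3.9138, 5.0638), E = (3.9138, -5.0638). Equal radii place K and R the same way about A: K = A + 6.4·n = (46.329, 43.896), R = A − 6.4·n = (54.156, 33.768). Then cos ∠ZEK = EZ·EK / (|EZ||EK|), giving 78.603°.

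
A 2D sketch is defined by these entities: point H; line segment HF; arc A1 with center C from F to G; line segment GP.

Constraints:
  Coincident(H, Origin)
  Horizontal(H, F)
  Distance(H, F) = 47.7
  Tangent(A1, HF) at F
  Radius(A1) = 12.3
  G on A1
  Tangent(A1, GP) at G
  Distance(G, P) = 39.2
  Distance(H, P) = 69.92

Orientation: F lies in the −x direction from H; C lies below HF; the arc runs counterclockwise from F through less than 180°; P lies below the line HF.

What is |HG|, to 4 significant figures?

61.50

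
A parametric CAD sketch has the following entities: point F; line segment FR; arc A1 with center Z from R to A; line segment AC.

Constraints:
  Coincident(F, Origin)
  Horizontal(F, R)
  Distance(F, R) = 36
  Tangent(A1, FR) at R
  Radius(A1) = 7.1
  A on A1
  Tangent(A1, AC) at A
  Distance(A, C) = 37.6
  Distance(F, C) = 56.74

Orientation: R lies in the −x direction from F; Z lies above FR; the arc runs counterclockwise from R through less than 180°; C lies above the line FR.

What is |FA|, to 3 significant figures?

30.1

F is at the origin; F and R share the same y with |FR| = 36.0 and R on the −x side, so R = (-36.0, 0.00). The tangent condition forces ZR to be normal to FR, so Z = R + (0, 7.1) = (-36.0, 7.10). Since ZA ⟂ AC (tangency), |ZC| = √(7.1² + 37.6²) = 38.3 regardless of where A sits on A1. So C lies on both circle(F, 56.74) and circle(Z, 38.3); the above-FR intersection is C = (-34.1, 45.3). A is the foot of the tangent from C: A = (-29.0, 8.08).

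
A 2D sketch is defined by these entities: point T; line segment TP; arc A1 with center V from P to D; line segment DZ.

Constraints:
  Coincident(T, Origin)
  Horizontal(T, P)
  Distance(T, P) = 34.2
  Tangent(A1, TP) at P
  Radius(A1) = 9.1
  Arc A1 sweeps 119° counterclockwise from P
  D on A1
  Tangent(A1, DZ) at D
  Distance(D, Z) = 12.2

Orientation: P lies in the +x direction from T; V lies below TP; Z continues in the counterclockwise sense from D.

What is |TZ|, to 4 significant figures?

40.23

On A1, P sits at bearing 90° from V; a 119° counterclockwise sweep puts D at bearing 209°, so D = V + 9.1·(cos 209°, sin 209°) = (26.24, -13.51). Since A1 is tangent to DZ there, VD ⟂ DZ, so DZ runs along (−sin 209°, cos 209°); with |DZ| = 12.2, Z = (32.16, -24.18). Then |TZ| = |Z − T| = 40.23.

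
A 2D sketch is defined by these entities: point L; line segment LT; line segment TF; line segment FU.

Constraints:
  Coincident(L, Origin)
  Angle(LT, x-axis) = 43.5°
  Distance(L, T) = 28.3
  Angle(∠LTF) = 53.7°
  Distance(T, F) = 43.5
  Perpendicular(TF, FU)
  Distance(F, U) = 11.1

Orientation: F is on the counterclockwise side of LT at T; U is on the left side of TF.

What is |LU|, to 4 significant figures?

29.20

∠LTF = 53.7°, so TF runs at 43.5° + (180° − 53.7°) = 169.8° from the x-axis; with |TF| = 43.5, F = T + 43.5·(cos 169.8°, sin 169.8°) = (-22.28, 27.18). TF is perpendicular to FU; with |FU| = 11.1 on the left of TF, U = F + 11.1·(-0.1771, -0.9842) = (-24.25, 16.26). Then |LU| = |U − L| = 29.20.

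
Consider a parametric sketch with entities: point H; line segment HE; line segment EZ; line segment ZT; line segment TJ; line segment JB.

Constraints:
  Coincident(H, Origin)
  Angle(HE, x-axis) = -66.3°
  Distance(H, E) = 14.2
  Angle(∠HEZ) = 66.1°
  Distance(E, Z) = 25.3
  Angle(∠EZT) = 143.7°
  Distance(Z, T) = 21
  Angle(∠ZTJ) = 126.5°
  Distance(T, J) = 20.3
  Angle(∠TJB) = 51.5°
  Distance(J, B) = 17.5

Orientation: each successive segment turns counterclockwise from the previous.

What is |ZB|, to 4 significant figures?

22.13

H is at the origin; HE runs at -66.3° with length 14.2, so E = (5.708, -13.00). ∠HEZ = 66.1° gives EZ at 47.60° from the x-axis; with |EZ| = 25.3, Z = (22.77, 5.681). ∠EZT = 143.7° gives ZT at 83.90° from the x-axis; with |ZT| = 21.0, T = (25.00, 26.56). ∠ZTJ = 126.5° gives TJ at 137.4° from the x-axis; with |TJ| = 20.3, J = (10.06, 40.30). ∠TJB = 51.5° gives JB at -94.10° from the x-axis; with |JB| = 17.5, B = (8.805, 22.85). Then |ZB| = |B − Z| = 22.13.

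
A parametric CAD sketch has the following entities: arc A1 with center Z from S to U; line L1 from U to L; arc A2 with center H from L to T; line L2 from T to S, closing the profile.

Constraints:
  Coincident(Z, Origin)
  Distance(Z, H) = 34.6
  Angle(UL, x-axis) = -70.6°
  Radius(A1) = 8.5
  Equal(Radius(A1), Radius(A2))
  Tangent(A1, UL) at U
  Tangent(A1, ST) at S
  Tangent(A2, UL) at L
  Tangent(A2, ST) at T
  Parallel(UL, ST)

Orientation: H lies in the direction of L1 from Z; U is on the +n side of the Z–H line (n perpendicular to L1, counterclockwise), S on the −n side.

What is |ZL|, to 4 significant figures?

35.63

The slot axis is L1's direction at -70.6°, so u = (cos -70.6°, sin -70.6°) = (0.3322, -0.9432) and n = (−sin -70.6°, cos -70.6°) = (0.9432, 0.3322). Z is at the origin and H lies 34.6 along u from Z, so H = 34.6·u = (11.49, -32.64). Tangency of A1 to both parallel lines with radius 8.5 puts U and S at Z ± 8.5·n: U = (8.017, 2.823), S = (-8.017, -2.823). Equal radii place L and T the same way about H: L = H + 8.5·n = (19.51, -29.81), T = H − 8.5·n = (3.475, -35.46). Then |ZL| = |L − Z| = 35.63.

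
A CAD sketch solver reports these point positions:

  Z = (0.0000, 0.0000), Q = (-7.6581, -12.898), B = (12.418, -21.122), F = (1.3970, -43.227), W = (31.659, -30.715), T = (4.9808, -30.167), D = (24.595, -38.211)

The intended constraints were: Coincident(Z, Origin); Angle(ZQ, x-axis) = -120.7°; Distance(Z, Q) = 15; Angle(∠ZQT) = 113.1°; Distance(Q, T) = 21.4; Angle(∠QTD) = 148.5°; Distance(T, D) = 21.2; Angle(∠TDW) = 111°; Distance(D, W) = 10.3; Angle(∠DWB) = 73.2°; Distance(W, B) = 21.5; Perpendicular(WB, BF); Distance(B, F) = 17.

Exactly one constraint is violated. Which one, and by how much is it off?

Distance(B, F) = 17 — off by 7.70.

Z = (0.00, 0.00) ✓; ZQ at -120.7° ✓; |ZQ| = 15.00 ✓; ∠ZQT = 113.1° ✓; |QT| = 21.40 ✓; ∠QTD = 148.5° ✓; |TD| = 21.20 ✓; ∠TDW = 111.0° ✓; |DW| = 10.30 ✓; ∠DWB = 73.20° ✓; |WB| = 21.50 ✓; ∠(WB, BF) = 90.00° ✓; |BF| = 24.70 ✗.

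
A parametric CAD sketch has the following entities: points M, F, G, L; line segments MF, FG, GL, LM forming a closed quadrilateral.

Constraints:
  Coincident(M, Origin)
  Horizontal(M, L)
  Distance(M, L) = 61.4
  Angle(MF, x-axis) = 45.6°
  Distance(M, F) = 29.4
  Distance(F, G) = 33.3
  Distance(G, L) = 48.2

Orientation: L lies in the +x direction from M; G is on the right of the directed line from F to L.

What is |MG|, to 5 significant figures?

18.796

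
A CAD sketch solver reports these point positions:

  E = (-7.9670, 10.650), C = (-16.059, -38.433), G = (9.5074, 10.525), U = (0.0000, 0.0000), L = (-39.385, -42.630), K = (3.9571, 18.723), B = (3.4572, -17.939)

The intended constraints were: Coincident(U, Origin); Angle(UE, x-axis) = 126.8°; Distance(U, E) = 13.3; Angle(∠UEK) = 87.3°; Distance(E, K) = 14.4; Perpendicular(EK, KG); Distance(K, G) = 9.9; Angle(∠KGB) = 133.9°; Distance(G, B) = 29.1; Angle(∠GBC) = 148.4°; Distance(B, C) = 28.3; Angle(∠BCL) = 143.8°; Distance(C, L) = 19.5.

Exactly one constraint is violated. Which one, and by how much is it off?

Distance(C, L) = 19.5 — off by 4.20.

U = (0.00, 0.00) ✓; UE at 126.8° ✓; |UE| = 13.30 ✓; ∠UEK = 87.30° ✓; |EK| = 14.40 ✓; ∠(EK, KG) = 90.00° ✓; |KG| = 9.900 ✓; ∠KGB = 133.9° ✓; |GB| = 29.10 ✓; ∠GBC = 148.4° ✓; |BC| = 28.30 ✓; ∠BCL = 143.8° ✓; |CL| = 23.70 ✗.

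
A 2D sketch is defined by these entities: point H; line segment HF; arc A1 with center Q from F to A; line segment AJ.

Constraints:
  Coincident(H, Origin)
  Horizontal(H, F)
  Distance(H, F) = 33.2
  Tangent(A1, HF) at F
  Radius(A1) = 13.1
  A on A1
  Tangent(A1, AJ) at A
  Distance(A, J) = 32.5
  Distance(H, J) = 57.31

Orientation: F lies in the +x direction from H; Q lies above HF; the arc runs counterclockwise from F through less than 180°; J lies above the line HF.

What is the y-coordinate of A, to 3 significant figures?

18.7

Checks: ∠(QF, FH) = 90.00° ✓; |QF| = 13.10 ✓; |QA| = 13.10 ✓; ∠(QA, AJ) = 90.00° ✓; |AJ| = 32.50 ✓; |HJ| = 57.31 ✓.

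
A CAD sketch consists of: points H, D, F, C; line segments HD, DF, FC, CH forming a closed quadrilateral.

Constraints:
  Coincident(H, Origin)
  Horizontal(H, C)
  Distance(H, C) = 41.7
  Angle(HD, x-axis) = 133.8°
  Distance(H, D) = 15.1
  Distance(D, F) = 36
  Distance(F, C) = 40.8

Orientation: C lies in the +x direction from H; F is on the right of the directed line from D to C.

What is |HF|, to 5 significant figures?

21.828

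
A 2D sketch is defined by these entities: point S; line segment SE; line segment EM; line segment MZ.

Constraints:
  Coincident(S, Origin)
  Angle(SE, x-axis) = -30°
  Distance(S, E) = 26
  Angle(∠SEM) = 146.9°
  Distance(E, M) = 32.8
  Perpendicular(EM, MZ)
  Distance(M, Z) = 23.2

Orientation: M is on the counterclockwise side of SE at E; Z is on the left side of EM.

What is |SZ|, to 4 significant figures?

55.32

∠SEM = 146.9°, so EM runs at -30.0° + (180° − 146.9°) = 3.100° from the x-axis; with |EM| = 32.8, M = E + 32.8·(cos 3.100°, sin 3.100°) = (55.27, -11.23). EM is perpendicular to MZ; with |MZ| = 23.2 on the left of EM, Z = M + 23.2·(-0.05408, 0.9985) = (54.01, 11.94). Then |SZ| = |Z − S| = 55.32.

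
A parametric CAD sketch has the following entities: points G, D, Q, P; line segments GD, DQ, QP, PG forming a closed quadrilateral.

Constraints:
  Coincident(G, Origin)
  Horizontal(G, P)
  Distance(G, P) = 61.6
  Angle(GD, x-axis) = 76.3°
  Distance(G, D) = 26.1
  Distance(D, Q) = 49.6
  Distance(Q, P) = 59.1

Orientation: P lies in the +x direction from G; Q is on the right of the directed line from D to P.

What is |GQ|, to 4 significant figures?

25.41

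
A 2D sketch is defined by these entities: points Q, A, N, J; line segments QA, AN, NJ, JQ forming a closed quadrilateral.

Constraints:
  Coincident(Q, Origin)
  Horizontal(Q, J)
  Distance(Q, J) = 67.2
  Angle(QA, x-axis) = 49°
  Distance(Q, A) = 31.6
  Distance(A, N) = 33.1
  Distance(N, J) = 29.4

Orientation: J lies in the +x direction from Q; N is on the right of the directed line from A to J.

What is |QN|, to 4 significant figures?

38.36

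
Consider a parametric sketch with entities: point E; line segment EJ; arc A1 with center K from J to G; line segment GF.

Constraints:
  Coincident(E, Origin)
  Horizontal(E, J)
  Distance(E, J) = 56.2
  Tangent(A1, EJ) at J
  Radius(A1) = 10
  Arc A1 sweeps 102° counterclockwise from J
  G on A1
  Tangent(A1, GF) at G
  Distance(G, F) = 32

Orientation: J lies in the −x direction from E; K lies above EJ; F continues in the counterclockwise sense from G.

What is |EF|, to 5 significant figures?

68.545

E is at the origin; EJ is horizontal with |EJ| = 56.2 and J on the −x side, so J = (-56.200, 0.0000). Tangency of A1 to EJ means the radius KJ is perpendicular to EJ, so K = J + (0, 10) = (-56.200, 10.000). On A1, J sits at bearing -90° from K; a 102° counterclockwise sweep puts G at bearing 12°, so G = K + 10.0·(cos 12°, sin 12°) = (-46.419, 12.079). Tangency of A1 to GF means the radius KG is perpendicular to GF, so GF runs along (−sin 12°, cos 12°); with |GF| = 32.0, F = (-53.072, 43.380). Then |EF| = |F − E| = 68.545.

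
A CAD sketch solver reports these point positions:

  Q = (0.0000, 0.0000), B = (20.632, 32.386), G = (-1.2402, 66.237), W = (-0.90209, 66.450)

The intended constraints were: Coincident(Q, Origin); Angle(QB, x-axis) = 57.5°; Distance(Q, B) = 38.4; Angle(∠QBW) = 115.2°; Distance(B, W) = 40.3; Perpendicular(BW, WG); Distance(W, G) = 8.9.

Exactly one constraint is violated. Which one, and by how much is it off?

Distance(W, G) = 8.9 — off by 8.50.

Q = (0.00, 0.00) ✓; QB at 57.50° ✓; |QB| = 38.40 ✓; ∠QBW = 115.2° ✓; |BW| = 40.30 ✓; ∠(BW, WG) = 89.91° ✓; |WG| = 0.3996 ✗.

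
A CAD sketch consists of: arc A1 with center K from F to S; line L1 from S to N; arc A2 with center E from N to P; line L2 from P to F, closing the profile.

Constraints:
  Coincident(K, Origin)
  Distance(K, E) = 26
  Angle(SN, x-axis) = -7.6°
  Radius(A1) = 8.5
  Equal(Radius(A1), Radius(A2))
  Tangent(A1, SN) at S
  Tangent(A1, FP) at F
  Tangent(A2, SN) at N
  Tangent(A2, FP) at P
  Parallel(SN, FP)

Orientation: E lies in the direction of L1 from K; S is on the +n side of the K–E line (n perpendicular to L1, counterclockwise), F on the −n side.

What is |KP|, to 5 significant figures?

27.354

Tangency of A1 to both parallel lines with radius 8.5 puts S and F at K ± 8.5·n: S = (1.1242, 8.4253), F = (-1.1242, -8.4253). Equal radii place N and P the same way about E: N = E + 8.5·n = (26.896, 4.9867), P = E − 8.5·n = (24.647, -11.864). Then |KP| = |P − K| = 27.354.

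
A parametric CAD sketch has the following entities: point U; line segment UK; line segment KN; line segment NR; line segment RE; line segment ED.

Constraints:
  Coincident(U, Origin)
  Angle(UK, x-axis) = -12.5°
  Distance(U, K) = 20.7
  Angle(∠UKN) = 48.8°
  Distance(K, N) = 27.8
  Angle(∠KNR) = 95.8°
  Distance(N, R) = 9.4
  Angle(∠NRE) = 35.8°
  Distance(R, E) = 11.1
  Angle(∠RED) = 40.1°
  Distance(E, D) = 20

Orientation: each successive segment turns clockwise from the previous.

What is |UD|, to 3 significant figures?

29.9

U is at the origin; UK runs at -12.5° with length 20.7, so K = (20.2, -4.48). ∠UKN = 48.8° gives KN at -144° from the x-axis; with |KN| = 27.8, N = (-2.20, -20.9). ∠KNR = 95.8° gives NR at 132° from the x-axis; with |NR| = 9.4, R = (-8.50, -14.0). ∠NRE = 35.8° gives RE at -12.1° from the x-axis; with |RE| = 11.1, E = (2.36, -16.3). ∠RED = 40.1° gives ED at -152° from the x-axis; with |ED| = 20.0, D = (-15.3, -25.7). Then |UD| = |D − U| = 29.9.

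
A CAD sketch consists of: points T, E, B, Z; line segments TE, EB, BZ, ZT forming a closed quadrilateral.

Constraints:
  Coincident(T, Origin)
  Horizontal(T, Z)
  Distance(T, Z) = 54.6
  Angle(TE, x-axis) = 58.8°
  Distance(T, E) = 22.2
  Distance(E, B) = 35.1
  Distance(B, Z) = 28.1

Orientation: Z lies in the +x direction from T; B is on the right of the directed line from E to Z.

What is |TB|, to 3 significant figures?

31.1

T is at the origin; TZ is horizontal with |TZ| = 54.6 and Z in +x, so Z = (54.6, 0). TE runs at 58.8° with |TE| = 22.2, so E = (11.5, 19.0). B is determined by |EB| = 35.1 and |BZ| = 28.1 together: it lies at the intersection of circle(E, 35.1) and circle(Z, 28.1). With |EZ| = 47.1, the foot of the radical line on EZ is 28.2 from E and the perpendicular offset is √(35.1² − 28.2²) = 20.8. Taking the right-of-EZ solution: B = (28.9, -11.5).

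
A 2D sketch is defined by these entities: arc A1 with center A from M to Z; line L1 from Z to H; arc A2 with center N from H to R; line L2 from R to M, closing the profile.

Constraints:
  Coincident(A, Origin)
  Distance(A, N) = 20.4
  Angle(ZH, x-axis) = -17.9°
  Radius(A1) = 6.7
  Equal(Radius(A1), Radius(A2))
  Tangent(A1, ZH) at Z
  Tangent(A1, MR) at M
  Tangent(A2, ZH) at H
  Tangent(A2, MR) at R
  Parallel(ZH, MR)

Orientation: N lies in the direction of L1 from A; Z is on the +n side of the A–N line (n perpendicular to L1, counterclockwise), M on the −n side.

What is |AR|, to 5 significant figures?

21.472

Tangency of A1 to both parallel lines with radius 6.7 puts Z and M at A ± 6.7·n: Z = (2.0593, 6.3757), M = (-2.0593, -6.3757). Equal radii place H and R the same way about N: H = N + 6.7·n = (21.472, 0.10561), R = N − 6.7·n = (17.353, -12.646). Then |AR| = |R − A| = 21.472.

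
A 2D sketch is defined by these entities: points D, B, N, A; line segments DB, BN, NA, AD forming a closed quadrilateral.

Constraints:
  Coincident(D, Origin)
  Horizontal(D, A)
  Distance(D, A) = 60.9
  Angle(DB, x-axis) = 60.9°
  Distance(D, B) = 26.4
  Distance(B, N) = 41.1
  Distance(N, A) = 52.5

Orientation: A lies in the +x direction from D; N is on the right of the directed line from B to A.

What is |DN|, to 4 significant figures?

21.42

Checks: |BN| = 41.10 ✓; |NA| = 52.50 ✓.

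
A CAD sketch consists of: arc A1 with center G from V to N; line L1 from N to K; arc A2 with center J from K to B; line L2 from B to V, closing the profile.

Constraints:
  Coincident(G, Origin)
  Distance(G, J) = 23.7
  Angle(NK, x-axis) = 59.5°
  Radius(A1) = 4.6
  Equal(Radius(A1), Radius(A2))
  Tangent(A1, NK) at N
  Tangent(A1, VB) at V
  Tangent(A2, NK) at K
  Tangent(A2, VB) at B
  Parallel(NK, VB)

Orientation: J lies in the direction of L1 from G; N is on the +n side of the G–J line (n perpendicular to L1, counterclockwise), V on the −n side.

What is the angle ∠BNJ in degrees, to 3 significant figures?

10.2°

The slot axis is L1's direction at 59.5°, so u = (cos 59.5°, sin 59.5°) = (0.508, 0.862) and n = (−sin 59.5°, cos 59.5°) = (-0.862, 0.508). G is at the origin and J lies 23.7 along u from G, so J = 23.7·u = (12.0, 20.4). Tangency of A1 to both parallel lines with radius 4.6 puts N and V at G ± 4.6·n: N = (-3.96, 2.33), V = (3.96, -2.33). Equal radii place K and B the same way about J: K = J + 4.6·n = (8.07, 22.8), B = J − 4.6·n = (16.0, 18.1). Then cos ∠BNJ = NB·NJ / (|NB||NJ|), giving 10.2°.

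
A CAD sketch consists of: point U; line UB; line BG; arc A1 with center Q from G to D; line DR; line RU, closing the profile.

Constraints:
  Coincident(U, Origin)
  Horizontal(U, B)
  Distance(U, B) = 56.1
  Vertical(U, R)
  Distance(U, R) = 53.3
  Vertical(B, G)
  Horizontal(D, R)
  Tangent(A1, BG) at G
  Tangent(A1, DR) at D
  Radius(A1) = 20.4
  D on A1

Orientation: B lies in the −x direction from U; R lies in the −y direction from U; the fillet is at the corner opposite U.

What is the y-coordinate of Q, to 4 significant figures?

-32.90

U and R share the same x with |UR| = 53.3 and R on the −y side, so R = (0.000, -53.30). The virtual corner opposite U is at (-56.10, -53.30). A1 meets BG tangentially, so QG is at right angles to BG and since A1 is tangent to DR there, QD ⟂ DR, with radius 20.4, so the center Q sits 20.4 in from both sides at Q = (-35.70, -32.90). So Q.y = -32.90.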